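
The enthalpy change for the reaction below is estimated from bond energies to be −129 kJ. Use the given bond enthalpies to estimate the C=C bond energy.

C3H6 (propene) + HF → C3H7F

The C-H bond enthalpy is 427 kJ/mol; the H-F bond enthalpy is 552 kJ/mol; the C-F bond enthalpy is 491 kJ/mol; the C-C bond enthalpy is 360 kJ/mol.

D(C=C) ≈ 597 kJ/mol

Let D be the C=C bond energy.
Σ(broken) = 1×360 + 6×427 + 1×D + 1×552 = 3474 + D
Σ(formed) = 2×360 + 1×491 + 7×427 = 4200
ΔH = Σ(broken) − Σ(formed) = (3474 + D) − (4200) = −726 + D
Setting this equal to −129 kJ gives D = 597 kJ/mol.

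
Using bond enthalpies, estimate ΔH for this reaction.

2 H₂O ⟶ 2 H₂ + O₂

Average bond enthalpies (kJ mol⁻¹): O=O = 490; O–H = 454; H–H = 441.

Bonds broken (reactants):
  O–H: 4 × 454 = 1816
  Σ(broken) = 1816 kJ
Bonds formed (products):
  H–H: 2 × 441 = 882
  O=O: 1 × 490 = 490
  Σ(formed) = 1372 kJ
ΔH = Σ(broken) − Σ(formed) = 1816 − 1372 = +444 kJ

ΔH ≈ +444 kJ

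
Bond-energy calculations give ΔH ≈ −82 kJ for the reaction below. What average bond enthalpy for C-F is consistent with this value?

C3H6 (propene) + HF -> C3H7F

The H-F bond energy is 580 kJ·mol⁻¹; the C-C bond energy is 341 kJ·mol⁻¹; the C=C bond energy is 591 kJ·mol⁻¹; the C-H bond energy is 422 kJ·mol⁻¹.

D(C-F) ≈ 490 kJ/mol

Let D be the C-F bond energy.
Σ(broken) = 1×341 + 6×422 + 1×591 + 1×580 = 4044
Σ(formed) = 2×341 + 1×D + 7×422 = 3636 + D
ΔH = Σ(broken) − Σ(formed) = (4044) − (3636 + D) = +408 − D
Setting this equal to −82 kJ gives D = 490 kJ/mol.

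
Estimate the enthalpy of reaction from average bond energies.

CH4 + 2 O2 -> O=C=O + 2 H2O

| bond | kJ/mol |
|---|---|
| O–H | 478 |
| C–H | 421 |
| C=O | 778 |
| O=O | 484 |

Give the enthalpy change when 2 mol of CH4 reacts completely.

ΔH = −1632 kJ

Bonds broken (reactants):
  C–H: 4 × 421 = 1684
  O=O: 2 × 484 = 968
  Σ(broken) = 2652 kJ
Bonds formed (products):
  C=O: 2 × 778 = 1556
  O–H: 4 × 478 = 1912
  Σ(formed) = 3468 kJ
ΔH = Σ(broken) − Σ(formed) = 2652 − 3468 = −816 kJ
For 2× the reaction as written: 2 × (−816) = −1632 kJ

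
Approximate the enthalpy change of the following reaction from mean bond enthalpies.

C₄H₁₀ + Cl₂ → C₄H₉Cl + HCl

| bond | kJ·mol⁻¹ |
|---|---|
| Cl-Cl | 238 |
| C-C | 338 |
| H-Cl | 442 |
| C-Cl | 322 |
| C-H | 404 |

ΔH ≈ −122 kJ

Bonds broken (reactants):
  C-C: 3 × 338 = 1014
  C-H: 10 × 404 = 4040
  Cl-Cl: 1 × 238 = 238
  Σ(broken) = 5292 kJ
Bonds formed (products):
  C-C: 3 × 338 = 1014
  C-Cl: 1 × 322 = 322
  C-H: 9 × 404 = 3636
  H-Cl: 1 × 442 = 442
  Σ(formed) = 5414 kJ
ΔH = Σ(broken) − Σ(formed) = 5292 − 5414 = −122 kJ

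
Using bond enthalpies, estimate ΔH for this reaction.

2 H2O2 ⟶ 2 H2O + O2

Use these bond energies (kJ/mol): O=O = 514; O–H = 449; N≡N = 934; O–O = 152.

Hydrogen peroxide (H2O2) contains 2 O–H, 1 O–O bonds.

ΔH ≈ −210 kJ

Bonds broken (reactants):
  O–H: 4 × 449 = 1796
  O–O: 2 × 152 = 304
  Σ(broken) = 2100 kJ
Bonds formed (products):
  O–H: 4 × 449 = 1796
  O=O: 1 × 514 = 514
  Σ(formed) = 2310 kJ
ΔH = Σ(broken) − Σ(formed) = 2100 − 2310 = −210 kJ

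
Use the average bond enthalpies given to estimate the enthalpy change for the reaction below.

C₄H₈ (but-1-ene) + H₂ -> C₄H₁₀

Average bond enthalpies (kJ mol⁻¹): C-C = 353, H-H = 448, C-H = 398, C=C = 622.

Bonds broken (reactants):
  C-C: 2 × 353 = 706
  C-H: 8 × 398 = 3184
  C=C: 1 × 622 = 622
  H-H: 1 × 448 = 448
  Σ(broken) = 4960 kJ
Bonds formed (products):
  C-C: 3 × 353 = 1059
  C-H: 10 × 398 = 3980
  Σ(formed) = 5039 kJ
ΔH = Σ(broken) − Σ(formed) = 4960 − 5039 = −79 kJ

ΔH ≈ −79 kJ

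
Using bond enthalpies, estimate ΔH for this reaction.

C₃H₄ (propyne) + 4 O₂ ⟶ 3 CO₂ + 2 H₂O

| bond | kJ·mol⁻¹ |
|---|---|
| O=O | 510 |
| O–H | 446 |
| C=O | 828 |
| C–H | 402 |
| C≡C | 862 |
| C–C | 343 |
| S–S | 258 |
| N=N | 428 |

Bonds broken (reactants):
  C≡C: 1 × 862 = 862
  C–C: 1 × 343 = 343
  C–H: 4 × 402 = 1608
  O=O: 4 × 510 = 2040
  Σ(broken) = 4853 kJ
Bonds formed (products):
  C=O: 6 × 828 = 4968
  O–H: 4 × 446 = 1784
  Σ(formed) = 6752 kJ
ΔH = Σ(broken) − Σ(formed) = 4853 − 6752 = −1899 kJ

ΔH ≈ −1899 kJ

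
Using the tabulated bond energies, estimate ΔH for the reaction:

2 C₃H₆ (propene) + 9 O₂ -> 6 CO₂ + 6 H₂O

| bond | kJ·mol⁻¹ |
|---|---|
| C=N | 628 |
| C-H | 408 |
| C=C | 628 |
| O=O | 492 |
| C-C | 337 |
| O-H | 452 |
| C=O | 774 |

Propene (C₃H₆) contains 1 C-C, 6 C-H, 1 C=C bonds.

ΔH ≈ −3458 kJ

Bonds broken (reactants):
  C-C: 2 × 337 = 674
  C-H: 12 × 408 = 4896
  C=C: 2 × 628 = 1256
  O=O: 9 × 492 = 4428
  Σ(broken) = 11254 kJ
Bonds formed (products):
  C=O: 12 × 774 = 9288
  O-H: 12 × 452 = 5424
  Σ(formed) = 14712 kJ
ΔH = Σ(broken) − Σ(formed) = 11254 − 14712 = −3458 kJ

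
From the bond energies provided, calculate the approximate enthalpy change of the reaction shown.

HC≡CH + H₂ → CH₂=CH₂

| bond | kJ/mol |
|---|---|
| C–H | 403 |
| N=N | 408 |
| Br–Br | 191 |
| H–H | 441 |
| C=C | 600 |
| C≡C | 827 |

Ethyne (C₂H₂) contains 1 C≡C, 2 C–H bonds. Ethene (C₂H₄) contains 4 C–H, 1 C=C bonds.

ΔH ≈ −138 kJ

Bonds broken (reactants):
  C≡C: 1 × 827 = 827
  C–H: 2 × 403 = 806
  H–H: 1 × 441 = 441
  Σ(broken) = 2074 kJ
Bonds formed (products):
  C–H: 4 × 403 = 1612
  C=C: 1 × 600 = 600
  Σ(formed) = 2212 kJ
ΔH = Σ(broken) − Σ(formed) = 2074 − 2212 = −138 kJ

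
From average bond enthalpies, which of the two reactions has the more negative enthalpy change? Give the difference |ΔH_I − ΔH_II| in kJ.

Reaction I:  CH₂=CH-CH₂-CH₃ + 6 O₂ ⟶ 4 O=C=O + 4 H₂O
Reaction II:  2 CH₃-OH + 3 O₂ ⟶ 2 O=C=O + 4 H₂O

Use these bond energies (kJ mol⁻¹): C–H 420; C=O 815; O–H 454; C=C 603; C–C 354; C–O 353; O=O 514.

Reaction I, by 1181 kJ

Reaction I:
  Bonds broken (reactants):
    C–C: 2 × 354 = 708
    C–H: 8 × 420 = 3360
    C=C: 1 × 603 = 603
    O=O: 6 × 514 = 3084
    Σ(broken) = 7755 kJ
  Bonds formed (products):
    C=O: 8 × 815 = 6520
    O–H: 8 × 454 = 3632
    Σ(formed) = 10152 kJ
  ΔH_I = 7755 − 10152 = −2397 kJ
Reaction II:
  Bonds broken (reactants):
    C–H: 6 × 420 = 2520
    C–O: 2 × 353 = 706
    O–H: 2 × 454 = 908
    O=O: 3 × 514 = 1542
    Σ(broken) = 5676 kJ
  Bonds formed (products):
    C=O: 4 × 815 = 3260
    O–H: 8 × 454 = 3632
    Σ(formed) = 6892 kJ
  ΔH_II = 5676 − 6892 = −1216 kJ
ΔH_I − ΔH_II = −1181 kJ, so reaction I has the more negative ΔH; |ΔH_I − ΔH_II| = 1181 kJ.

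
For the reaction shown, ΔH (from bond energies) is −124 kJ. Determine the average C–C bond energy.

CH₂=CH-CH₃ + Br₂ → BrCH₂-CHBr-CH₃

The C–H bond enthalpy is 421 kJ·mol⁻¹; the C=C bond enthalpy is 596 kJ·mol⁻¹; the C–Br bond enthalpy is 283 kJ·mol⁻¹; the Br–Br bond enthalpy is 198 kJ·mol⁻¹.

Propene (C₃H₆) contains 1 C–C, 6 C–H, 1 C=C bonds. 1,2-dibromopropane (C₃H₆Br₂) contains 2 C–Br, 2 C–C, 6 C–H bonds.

Let D be the C–C bond energy.
Σ(broken) = 1×198 + 1×D + 6×421 + 1×596 = 3320 + D
Σ(formed) = 2×283 + 2×D + 6×421 = 3092 + 2D
ΔH = Σ(broken) − Σ(formed) = (3320 + D) − (3092 + 2D) = +228 − D
Setting this equal to −124 kJ gives D = 352 kJ/mol.

D(C–C) ≈ 352 kJ/mol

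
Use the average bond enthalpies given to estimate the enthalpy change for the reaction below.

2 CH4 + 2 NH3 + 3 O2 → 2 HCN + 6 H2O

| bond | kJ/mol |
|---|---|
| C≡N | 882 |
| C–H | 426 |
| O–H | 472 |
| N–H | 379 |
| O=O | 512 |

ΔH ≈ −1062 kJ

Bonds broken (reactants):
  C–H: 8 × 426 = 3408
  N–H: 6 × 379 = 2274
  O=O: 3 × 512 = 1536
  Σ(broken) = 7218 kJ
Bonds formed (products):
  C≡N: 2 × 882 = 1764
  C–H: 2 × 426 = 852
  O–H: 12 × 472 = 5664
  Σ(formed) = 8280 kJ
ΔH = Σ(broken) − Σ(formed) = 7218 − 8280 = −1062 kJ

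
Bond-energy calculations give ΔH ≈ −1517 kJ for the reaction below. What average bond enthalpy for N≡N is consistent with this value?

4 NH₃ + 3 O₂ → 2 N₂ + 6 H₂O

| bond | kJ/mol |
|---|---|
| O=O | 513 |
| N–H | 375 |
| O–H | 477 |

D(N≡N) ≈ 916 kJ/mol

Let D be the N≡N bond energy.
Σ(broken) = 12×375 + 3×513 = 6039
Σ(formed) = 2×D + 12×477 = 5724 + 2D
ΔH = Σ(broken) − Σ(formed) = (6039) − (5724 + 2D) = +315 − 2D
Setting this equal to −1517 kJ gives 2D = 1832, so D = 916 kJ/mol.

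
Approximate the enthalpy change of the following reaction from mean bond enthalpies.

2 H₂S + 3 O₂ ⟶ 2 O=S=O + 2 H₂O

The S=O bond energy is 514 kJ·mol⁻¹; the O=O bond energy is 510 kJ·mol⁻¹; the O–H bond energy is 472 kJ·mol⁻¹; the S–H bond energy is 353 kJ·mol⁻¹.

ΔH ≈ −1002 kJ

Bonds broken (reactants):
  O=O: 3 × 510 = 1530
  S–H: 4 × 353 = 1412
  Σ(broken) = 2942 kJ
Bonds formed (products):
  O–H: 4 × 472 = 1888
  S=O: 4 × 514 = 2056
  Σ(formed) = 3944 kJ
ΔH = Σ(broken) − Σ(formed) = 2942 − 3944 = −1002 kJ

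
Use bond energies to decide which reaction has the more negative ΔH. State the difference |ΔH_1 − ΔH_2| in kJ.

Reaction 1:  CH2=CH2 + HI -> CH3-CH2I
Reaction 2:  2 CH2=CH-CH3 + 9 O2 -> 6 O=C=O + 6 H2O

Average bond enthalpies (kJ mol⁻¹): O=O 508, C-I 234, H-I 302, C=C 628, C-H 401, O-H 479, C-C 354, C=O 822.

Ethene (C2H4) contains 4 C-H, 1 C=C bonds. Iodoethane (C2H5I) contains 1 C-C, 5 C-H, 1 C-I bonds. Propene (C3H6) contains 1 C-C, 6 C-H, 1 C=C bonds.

Reaction 1:
  Bonds broken (reactants):
    C-H: 4 × 401 = 1604
    C=C: 1 × 628 = 628
    H-I: 1 × 302 = 302
    Σ(broken) = 2534 kJ
  Bonds formed (products):
    C-C: 1 × 354 = 354
    C-H: 5 × 401 = 2005
    C-I: 1 × 234 = 234
    Σ(formed) = 2593 kJ
  ΔH_1 = 2534 − 2593 = −59 kJ
Reaction 2:
  Bonds broken (reactants):
    C-C: 2 × 354 = 708
    C-H: 12 × 401 = 4812
    C=C: 2 × 628 = 1256
    O=O: 9 × 508 = 4572
    Σ(broken) = 11348 kJ
  Bonds formed (products):
    C=O: 12 × 822 = 9864
    O-H: 12 × 479 = 5748
    Σ(formed) = 15612 kJ
  ΔH_2 = 11348 − 15612 = −4264 kJ
ΔH_1 − ΔH_2 = +4205 kJ, so reaction 2 has the more negative ΔH; |ΔH_1 − ΔH_2| = 4205 kJ.

Reaction 2, by 4205 kJ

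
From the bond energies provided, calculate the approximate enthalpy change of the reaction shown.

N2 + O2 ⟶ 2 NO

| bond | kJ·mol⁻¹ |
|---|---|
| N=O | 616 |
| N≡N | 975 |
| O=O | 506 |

ΔH ≈ +249 kJ

Bonds broken (reactants):
  N≡N: 1 × 975 = 975
  O=O: 1 × 506 = 506
  Σ(broken) = 1481 kJ
Bonds formed (products):
  N=O: 2 × 616 = 1232
  Σ(formed) = 1232 kJ
ΔH = Σ(broken) − Σ(formed) = 1481 − 1232 = +249 kJ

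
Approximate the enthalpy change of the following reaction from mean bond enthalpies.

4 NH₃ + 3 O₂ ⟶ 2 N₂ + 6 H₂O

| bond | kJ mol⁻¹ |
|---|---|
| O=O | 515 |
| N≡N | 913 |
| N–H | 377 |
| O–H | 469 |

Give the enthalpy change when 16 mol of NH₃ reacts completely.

ΔH = −5540 kJ

Bonds broken (reactants):
  N–H: 12 × 377 = 4524
  O=O: 3 × 515 = 1545
  Σ(broken) = 6069 kJ
Bonds formed (products):
  N≡N: 2 × 913 = 1826
  O–H: 12 × 469 = 5628
  Σ(formed) = 7454 kJ
ΔH = Σ(broken) − Σ(formed) = 6069 − 7454 = −1385 kJ
For 4× the reaction as written: 4 × (−1385) = −5540 kJ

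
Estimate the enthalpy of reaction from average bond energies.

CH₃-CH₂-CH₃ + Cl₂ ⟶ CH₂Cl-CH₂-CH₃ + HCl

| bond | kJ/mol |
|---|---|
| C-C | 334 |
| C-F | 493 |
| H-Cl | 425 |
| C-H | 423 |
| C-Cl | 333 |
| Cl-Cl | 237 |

Bonds broken (reactants):
  C-C: 2 × 334 = 668
  C-H: 8 × 423 = 3384
  Cl-Cl: 1 × 237 = 237
  Σ(broken) = 4289 kJ
Bonds formed (products):
  C-C: 2 × 334 = 668
  C-Cl: 1 × 333 = 333
  C-H: 7 × 423 = 2961
  H-Cl: 1 × 425 = 425
  Σ(formed) = 4387 kJ
ΔH = Σ(broken) − Σ(formed) = 4289 − 4387 = −98 kJ

ΔH ≈ −98 kJ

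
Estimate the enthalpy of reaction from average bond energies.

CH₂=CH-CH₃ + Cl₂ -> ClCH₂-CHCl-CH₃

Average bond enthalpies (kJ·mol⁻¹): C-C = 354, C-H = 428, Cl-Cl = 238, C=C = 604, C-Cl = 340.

ΔH ≈ −192 kJ

Bonds broken (reactants):
  C-C: 1 × 354 = 354
  C-H: 6 × 428 = 2568
  C=C: 1 × 604 = 604
  Cl-Cl: 1 × 238 = 238
  Σ(broken) = 3764 kJ
Bonds formed (products):
  C-C: 2 × 354 = 708
  C-Cl: 2 × 340 = 680
  C-H: 6 × 428 = 2568
  Σ(formed) = 3956 kJ
ΔH = Σ(broken) − Σ(formed) = 3764 − 3956 = −192 kJ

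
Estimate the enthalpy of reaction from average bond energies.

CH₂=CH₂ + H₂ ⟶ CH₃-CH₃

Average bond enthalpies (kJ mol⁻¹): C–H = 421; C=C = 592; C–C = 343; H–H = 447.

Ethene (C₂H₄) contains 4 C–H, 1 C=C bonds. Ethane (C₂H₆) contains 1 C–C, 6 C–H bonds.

Bonds broken (reactants):
  C–H: 4 × 421 = 1684
  C=C: 1 × 592 = 592
  H–H: 1 × 447 = 447
  Σ(broken) = 2723 kJ
Bonds formed (products):
  C–C: 1 × 343 = 343
  C–H: 6 × 421 = 2526
  Σ(formed) = 2869 kJ
ΔH = Σ(broken) − Σ(formed) = 2723 − 2869 = −146 kJ

ΔH ≈ −146 kJ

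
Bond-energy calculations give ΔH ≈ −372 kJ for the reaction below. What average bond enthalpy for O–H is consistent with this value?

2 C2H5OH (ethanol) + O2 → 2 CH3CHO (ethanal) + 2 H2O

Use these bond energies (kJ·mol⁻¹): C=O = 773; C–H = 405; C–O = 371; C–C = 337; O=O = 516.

D(O–H) ≈ 447 kJ/mol

Let D be the O–H bond energy.
Σ(broken) = 2×337 + 10×405 + 2×371 + 2×D + 1×516 = 5982 + 2D
Σ(formed) = 2×337 + 8×405 + 2×773 + 4×D = 5460 + 4D
ΔH = Σ(broken) − Σ(formed) = (5982 + 2D) − (5460 + 4D) = +522 − 2D
Setting this equal to −372 kJ gives 2D = 894, so D = 447 kJ/mol.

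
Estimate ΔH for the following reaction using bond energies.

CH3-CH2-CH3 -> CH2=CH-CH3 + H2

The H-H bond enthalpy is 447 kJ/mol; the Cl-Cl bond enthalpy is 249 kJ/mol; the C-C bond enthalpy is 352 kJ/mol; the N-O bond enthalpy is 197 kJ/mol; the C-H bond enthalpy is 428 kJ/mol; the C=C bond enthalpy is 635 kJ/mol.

Bonds broken (reactants):
  C-C: 2 × 352 = 704
  C-H: 8 × 428 = 3424
  Σ(broken) = 4128 kJ
Bonds formed (products):
  C-C: 1 × 352 = 352
  C-H: 6 × 428 = 2568
  C=C: 1 × 635 = 635
  H-H: 1 × 447 = 447
  Σ(formed) = 4002 kJ
ΔH = Σ(broken) − Σ(formed) = 4128 − 4002 = +126 kJ

ΔH ≈ +126 kJ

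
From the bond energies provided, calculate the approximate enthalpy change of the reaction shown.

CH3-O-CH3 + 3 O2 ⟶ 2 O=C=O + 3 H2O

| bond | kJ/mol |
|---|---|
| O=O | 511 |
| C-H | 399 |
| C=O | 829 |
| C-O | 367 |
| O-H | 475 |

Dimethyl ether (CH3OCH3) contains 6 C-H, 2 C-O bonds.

ΔH ≈ −1505 kJ

Bonds broken (reactants):
  C-H: 6 × 399 = 2394
  C-O: 2 × 367 = 734
  O=O: 3 × 511 = 1533
  Σ(broken) = 4661 kJ
Bonds formed (products):
  C=O: 4 × 829 = 3316
  O-H: 6 × 475 = 2850
  Σ(formed) = 6166 kJ
ΔH = Σ(broken) − Σ(formed) = 4661 − 6166 = −1505 kJ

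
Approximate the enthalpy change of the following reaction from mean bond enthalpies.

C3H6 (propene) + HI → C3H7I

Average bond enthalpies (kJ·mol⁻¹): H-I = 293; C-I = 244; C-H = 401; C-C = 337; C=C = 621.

ΔH ≈ −68 kJ

Bonds broken (reactants):
  C-C: 1 × 337 = 337
  C-H: 6 × 401 = 2406
  C=C: 1 × 621 = 621
  H-I: 1 × 293 = 293
  Σ(broken) = 3657 kJ
Bonds formed (products):
  C-C: 2 × 337 = 674
  C-H: 7 × 401 = 2807
  C-I: 1 × 244 = 244
  Σ(formed) = 3725 kJ
ΔH = Σ(broken) − Σ(formed) = 3657 − 3725 = −68 kJ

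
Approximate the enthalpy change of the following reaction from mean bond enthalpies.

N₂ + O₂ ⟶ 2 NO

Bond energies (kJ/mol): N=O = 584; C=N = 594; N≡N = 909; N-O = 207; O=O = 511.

ΔH ≈ +252 kJ

Bonds broken (reactants):
  N≡N: 1 × 909 = 909
  O=O: 1 × 511 = 511
  Σ(broken) = 1420 kJ
Bonds formed (products):
  N=O: 2 × 584 = 1168
  Σ(formed) = 1168 kJ
ΔH = Σ(broken) − Σ(formed) = 1420 − 1168 = +252 kJ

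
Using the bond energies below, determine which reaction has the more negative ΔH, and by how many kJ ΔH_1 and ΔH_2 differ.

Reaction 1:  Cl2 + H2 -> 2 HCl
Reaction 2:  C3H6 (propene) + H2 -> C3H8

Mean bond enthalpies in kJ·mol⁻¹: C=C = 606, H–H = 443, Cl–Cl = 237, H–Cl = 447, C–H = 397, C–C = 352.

Reaction 1:
  Bonds broken (reactants):
    Cl–Cl: 1 × 237 = 237
    H–H: 1 × 443 = 443
    Σ(broken) = 680 kJ
  Bonds formed (products):
    H–Cl: 2 × 447 = 894
    Σ(formed) = 894 kJ
  ΔH_1 = 680 − 894 = −214 kJ
Reaction 2:
  Bonds broken (reactants):
    C–C: 1 × 352 = 352
    C–H: 6 × 397 = 2382
    C=C: 1 × 606 = 606
    H–H: 1 × 443 = 443
    Σ(broken) = 3783 kJ
  Bonds formed (products):
    C–C: 2 × 352 = 704
    C–H: 8 × 397 = 3176
    Σ(formed) = 3880 kJ
  ΔH_2 = 3783 − 3880 = −97 kJ
ΔH_1 − ΔH_2 = −117 kJ, so reaction 1 has the more negative ΔH; |ΔH_1 − ΔH_2| = 117 kJ.

Reaction 1, by 117 kJ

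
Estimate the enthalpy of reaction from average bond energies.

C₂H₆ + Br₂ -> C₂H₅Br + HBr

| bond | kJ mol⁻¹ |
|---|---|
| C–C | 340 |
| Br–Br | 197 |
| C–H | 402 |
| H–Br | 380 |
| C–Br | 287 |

ΔH ≈ −68 kJ

Bonds broken (reactants):
  Br–Br: 1 × 197 = 197
  C–C: 1 × 340 = 340
  C–H: 6 × 402 = 2412
  Σ(broken) = 2949 kJ
Bonds formed (products):
  C–Br: 1 × 287 = 287
  C–C: 1 × 340 = 340
  C–H: 5 × 402 = 2010
  H–Br: 1 × 380 = 380
  Σ(formed) = 3017 kJ
ΔH = Σ(broken) − Σ(formed) = 2949 − 3017 = −68 kJ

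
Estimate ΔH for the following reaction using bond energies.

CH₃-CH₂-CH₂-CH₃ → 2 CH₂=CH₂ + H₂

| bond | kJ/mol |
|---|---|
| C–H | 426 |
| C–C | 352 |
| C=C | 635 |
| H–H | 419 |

ΔH ≈ +219 kJ

Bonds broken (reactants):
  C–C: 3 × 352 = 1056
  C–H: 10 × 426 = 4260
  Σ(broken) = 5316 kJ
Bonds formed (products):
  C–H: 8 × 426 = 3408
  C=C: 2 × 635 = 1270
  H–H: 1 × 419 = 419
  Σ(formed) = 5097 kJ
ΔH = Σ(broken) − Σ(formed) = 5316 − 5097 = +219 kJ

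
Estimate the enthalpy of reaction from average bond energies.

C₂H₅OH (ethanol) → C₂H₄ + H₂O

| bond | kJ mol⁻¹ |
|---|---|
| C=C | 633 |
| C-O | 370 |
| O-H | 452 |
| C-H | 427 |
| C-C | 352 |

Bonds broken (reactants):
  C-C: 1 × 352 = 352
  C-H: 5 × 427 = 2135
  C-O: 1 × 370 = 370
  O-H: 1 × 452 = 452
  Σ(broken) = 3309 kJ
Bonds formed (products):
  C-H: 4 × 427 = 1708
  C=C: 1 × 633 = 633
  O-H: 2 × 452 = 904
  Σ(formed) = 3245 kJ
ΔH = Σ(broken) − Σ(formed) = 3309 − 3245 = +64 kJ

ΔH ≈ +64 kJ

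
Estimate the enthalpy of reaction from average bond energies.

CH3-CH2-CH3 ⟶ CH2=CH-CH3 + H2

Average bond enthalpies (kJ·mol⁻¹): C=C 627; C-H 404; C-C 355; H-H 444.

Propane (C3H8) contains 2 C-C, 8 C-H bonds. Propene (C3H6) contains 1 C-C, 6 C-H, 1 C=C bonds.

ΔH ≈ +92 kJ

Bonds broken (reactants):
  C-C: 2 × 355 = 710
  C-H: 8 × 404 = 3232
  Σ(broken) = 3942 kJ
Bonds formed (products):
  C-C: 1 × 355 = 355
  C-H: 6 × 404 = 2424
  C=C: 1 × 627 = 627
  H-H: 1 × 444 = 444
  Σ(formed) = 3850 kJ
ΔH = Σ(broken) − Σ(formed) = 3942 − 3850 = +92 kJ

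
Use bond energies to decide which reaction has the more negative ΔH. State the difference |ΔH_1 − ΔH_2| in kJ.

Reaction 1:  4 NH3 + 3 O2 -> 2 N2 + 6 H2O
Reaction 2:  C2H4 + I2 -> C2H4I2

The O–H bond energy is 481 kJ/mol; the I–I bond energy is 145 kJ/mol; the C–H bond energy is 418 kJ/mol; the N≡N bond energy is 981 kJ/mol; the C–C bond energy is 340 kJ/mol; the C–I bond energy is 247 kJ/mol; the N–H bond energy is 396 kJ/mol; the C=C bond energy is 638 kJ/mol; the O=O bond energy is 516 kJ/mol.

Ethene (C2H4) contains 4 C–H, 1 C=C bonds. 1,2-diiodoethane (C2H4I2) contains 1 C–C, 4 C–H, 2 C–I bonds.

Reaction 1:
  Bonds broken (reactants):
    N–H: 12 × 396 = 4752
    O=O: 3 × 516 = 1548
    Σ(broken) = 6300 kJ
  Bonds formed (products):
    N≡N: 2 × 981 = 1962
    O–H: 12 × 481 = 5772
    Σ(formed) = 7734 kJ
  ΔH_1 = 6300 − 7734 = −1434 kJ
Reaction 2:
  Bonds broken (reactants):
    C–H: 4 × 418 = 1672
    C=C: 1 × 638 = 638
    I–I: 1 × 145 = 145
    Σ(broken) = 2455 kJ
  Bonds formed (products):
    C–C: 1 × 340 = 340
    C–H: 4 × 418 = 1672
    C–I: 2 × 247 = 494
    Σ(formed) = 2506 kJ
  ΔH_2 = 2455 − 2506 = −51 kJ
ΔH_1 − ΔH_2 = −1383 kJ, so reaction 1 has the more negative ΔH; |ΔH_1 − ΔH_2| = 1383 kJ.

Reaction 1, by 1383 kJ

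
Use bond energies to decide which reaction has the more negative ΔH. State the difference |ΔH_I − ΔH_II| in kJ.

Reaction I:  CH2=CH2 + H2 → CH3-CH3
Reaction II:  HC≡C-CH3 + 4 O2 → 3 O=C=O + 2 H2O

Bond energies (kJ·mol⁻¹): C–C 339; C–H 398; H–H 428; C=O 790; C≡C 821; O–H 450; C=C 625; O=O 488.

Reaction I:
  Bonds broken (reactants):
    C–H: 4 × 398 = 1592
    C=C: 1 × 625 = 625
    H–H: 1 × 428 = 428
    Σ(broken) = 2645 kJ
  Bonds formed (products):
    C–C: 1 × 339 = 339
    C–H: 6 × 398 = 2388
    Σ(formed) = 2727 kJ
  ΔH_I = 2645 − 2727 = −82 kJ
Reaction II:
  Bonds broken (reactants):
    C≡C: 1 × 821 = 821
    C–C: 1 × 339 = 339
    C–H: 4 × 398 = 1592
    O=O: 4 × 488 = 1952
    Σ(broken) = 4704 kJ
  Bonds formed (products):
    C=O: 6 × 790 = 4740
    O–H: 4 × 450 = 1800
    Σ(formed) = 6540 kJ
  ΔH_II = 4704 − 6540 = −1836 kJ
ΔH_I − ΔH_II = +1754 kJ, so reaction II has the more negative ΔH; |ΔH_I − ΔH_II| = 1754 kJ.

Reaction II, by 1754 kJ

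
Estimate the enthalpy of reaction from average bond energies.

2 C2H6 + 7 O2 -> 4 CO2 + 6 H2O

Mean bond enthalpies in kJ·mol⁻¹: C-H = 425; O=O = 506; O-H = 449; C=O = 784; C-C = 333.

ΔH ≈ −2352 kJ

Bonds broken (reactants):
  C-C: 2 × 333 = 666
  C-H: 12 × 425 = 5100
  O=O: 7 × 506 = 3542
  Σ(broken) = 9308 kJ
Bonds formed (products):
  C=O: 8 × 784 = 6272
  O-H: 12 × 449 = 5388
  Σ(formed) = 11660 kJ
ΔH = Σ(broken) − Σ(formed) = 9308 − 11660 = −2352 kJ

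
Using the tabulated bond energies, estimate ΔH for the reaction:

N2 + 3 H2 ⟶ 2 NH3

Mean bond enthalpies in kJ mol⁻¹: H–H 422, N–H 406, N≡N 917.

Bonds broken (reactants):
  H–H: 3 × 422 = 1266
  N≡N: 1 × 917 = 917
  Σ(broken) = 2183 kJ
Bonds formed (products):
  N–H: 6 × 406 = 2436
  Σ(formed) = 2436 kJ
ΔH = Σ(broken) − Σ(formed) = 2183 − 2436 = −253 kJ

ΔH ≈ −253 kJ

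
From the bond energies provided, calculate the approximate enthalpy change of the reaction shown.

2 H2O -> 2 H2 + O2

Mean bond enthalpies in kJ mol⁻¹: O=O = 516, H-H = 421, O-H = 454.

Bonds broken (reactants):
  O-H: 4 × 454 = 1816
  Σ(broken) = 1816 kJ
Bonds formed (products):
  H-H: 2 × 421 = 842
  O=O: 1 × 516 = 516
  Σ(formed) = 1358 kJ
ΔH = Σ(broken) − Σ(formed) = 1816 − 1358 = +458 kJ

ΔH ≈ +458 kJ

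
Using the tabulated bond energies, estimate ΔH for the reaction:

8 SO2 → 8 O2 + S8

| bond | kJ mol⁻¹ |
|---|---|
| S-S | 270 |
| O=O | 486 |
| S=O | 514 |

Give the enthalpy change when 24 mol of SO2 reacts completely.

Bonds broken (reactants):
  S=O: 16 × 514 = 8224
  Σ(broken) = 8224 kJ
Bonds formed (products):
  O=O: 8 × 486 = 3888
  S-S: 8 × 270 = 2160
  Σ(formed) = 6048 kJ
ΔH = Σ(broken) − Σ(formed) = 8224 − 6048 = +2176 kJ
For 3× the reaction as written: 3 × (+2176) = +6528 kJ

ΔH = +6528 kJ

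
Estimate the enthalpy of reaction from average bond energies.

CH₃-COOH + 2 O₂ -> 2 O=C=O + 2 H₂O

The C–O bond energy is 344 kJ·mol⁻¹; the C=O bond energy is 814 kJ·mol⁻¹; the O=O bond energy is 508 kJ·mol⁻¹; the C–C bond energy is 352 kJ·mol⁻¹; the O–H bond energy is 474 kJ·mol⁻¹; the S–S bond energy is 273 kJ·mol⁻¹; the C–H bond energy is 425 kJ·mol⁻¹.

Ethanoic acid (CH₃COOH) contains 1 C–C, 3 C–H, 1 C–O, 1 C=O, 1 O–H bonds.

Bonds broken (reactants):
  C–C: 1 × 352 = 352
  C–H: 3 × 425 = 1275
  C–O: 1 × 344 = 344
  C=O: 1 × 814 = 814
  O–H: 1 × 474 = 474
  O=O: 2 × 508 = 1016
  Σ(broken) = 4275 kJ
Bonds formed (products):
  C=O: 4 × 814 = 3256
  O–H: 4 × 474 = 1896
  Σ(formed) = 5152 kJ
ΔH = Σ(broken) − Σ(formed) = 4275 − 5152 = −877 kJ

ΔH ≈ −877 kJ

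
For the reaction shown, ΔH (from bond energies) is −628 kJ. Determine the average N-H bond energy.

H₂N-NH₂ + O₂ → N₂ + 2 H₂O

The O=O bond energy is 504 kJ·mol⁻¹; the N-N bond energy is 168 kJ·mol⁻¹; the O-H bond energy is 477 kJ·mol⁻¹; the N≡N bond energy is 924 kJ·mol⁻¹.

D(N-H) ≈ 383 kJ/mol

Let D be the N-H bond energy.
Σ(broken) = 4×D + 1×168 + 1×504 = 672 + 4D
Σ(formed) = 1×924 + 4×477 = 2832
ΔH = Σ(broken) − Σ(formed) = (672 + 4D) − (2832) = −2160 + 4D
Setting this equal to −628 kJ gives 4D = 1532, so D = 383 kJ/mol.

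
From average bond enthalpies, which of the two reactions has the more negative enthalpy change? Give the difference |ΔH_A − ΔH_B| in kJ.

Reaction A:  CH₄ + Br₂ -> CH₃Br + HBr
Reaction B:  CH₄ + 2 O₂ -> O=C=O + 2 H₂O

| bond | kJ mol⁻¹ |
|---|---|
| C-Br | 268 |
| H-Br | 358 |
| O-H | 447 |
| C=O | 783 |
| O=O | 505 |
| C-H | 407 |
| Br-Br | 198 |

Reaction A:
  Bonds broken (reactants):
    Br-Br: 1 × 198 = 198
    C-H: 4 × 407 = 1628
    Σ(broken) = 1826 kJ
  Bonds formed (products):
    C-Br: 1 × 268 = 268
    C-H: 3 × 407 = 1221
    H-Br: 1 × 358 = 358
    Σ(formed) = 1847 kJ
  ΔH_A = 1826 − 1847 = −21 kJ
Reaction B:
  Bonds broken (reactants):
    C-H: 4 × 407 = 1628
    O=O: 2 × 505 = 1010
    Σ(broken) = 2638 kJ
  Bonds formed (products):
    C=O: 2 × 783 = 1566
    O-H: 4 × 447 = 1788
    Σ(formed) = 3354 kJ
  ΔH_B = 2638 − 3354 = −716 kJ
ΔH_A − ΔH_B = +695 kJ, so reaction B has the more negative ΔH; |ΔH_A − ΔH_B| = 695 kJ.

Reaction B, by 695 kJ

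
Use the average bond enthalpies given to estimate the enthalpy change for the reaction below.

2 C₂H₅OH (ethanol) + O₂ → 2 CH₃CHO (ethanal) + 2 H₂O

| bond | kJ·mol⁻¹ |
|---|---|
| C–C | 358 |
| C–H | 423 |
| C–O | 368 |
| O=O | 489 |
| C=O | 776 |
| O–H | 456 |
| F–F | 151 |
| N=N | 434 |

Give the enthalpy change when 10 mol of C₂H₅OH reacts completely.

ΔH = −1965 kJ

Bonds broken (reactants):
  C–C: 2 × 358 = 716
  C–H: 10 × 423 = 4230
  C–O: 2 × 368 = 736
  O–H: 2 × 456 = 912
  O=O: 1 × 489 = 489
  Σ(broken) = 7083 kJ
Bonds formed (products):
  C–C: 2 × 358 = 716
  C–H: 8 × 423 = 3384
  C=O: 2 × 776 = 1552
  O–H: 4 × 456 = 1824
  Σ(formed) = 7476 kJ
ΔH = Σ(broken) − Σ(formed) = 7083 − 7476 = −393 kJ
For 5× the reaction as written: 5 × (−393) = −1965 kJ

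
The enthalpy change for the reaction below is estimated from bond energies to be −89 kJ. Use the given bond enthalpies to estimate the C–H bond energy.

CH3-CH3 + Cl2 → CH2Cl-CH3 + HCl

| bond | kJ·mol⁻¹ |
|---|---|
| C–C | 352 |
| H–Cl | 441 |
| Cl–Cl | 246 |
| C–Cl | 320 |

D(C–H) ≈ 426 kJ/mol

Let D be the C–H bond energy.
Σ(broken) = 1×352 + 6×D + 1×246 = 598 + 6D
Σ(formed) = 1×352 + 1×320 + 5×D + 1×441 = 1113 + 5D
ΔH = Σ(broken) − Σ(formed) = (598 + 6D) − (1113 + 5D) = −515 + D
Setting this equal to −89 kJ gives D = 426 kJ/mol.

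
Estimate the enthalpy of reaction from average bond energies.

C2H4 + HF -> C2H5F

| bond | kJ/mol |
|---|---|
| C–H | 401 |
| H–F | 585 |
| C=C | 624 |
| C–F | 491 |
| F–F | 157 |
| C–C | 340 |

Bonds broken (reactants):
  C–H: 4 × 401 = 1604
  C=C: 1 × 624 = 624
  H–F: 1 × 585 = 585
  Σ(broken) = 2813 kJ
Bonds formed (products):
  C–C: 1 × 340 = 340
  C–F: 1 × 491 = 491
  C–H: 5 × 401 = 2005
  Σ(formed) = 2836 kJ
ΔH = Σ(broken) − Σ(formed) = 2813 − 2836 = −23 kJ

ΔH ≈ −23 kJ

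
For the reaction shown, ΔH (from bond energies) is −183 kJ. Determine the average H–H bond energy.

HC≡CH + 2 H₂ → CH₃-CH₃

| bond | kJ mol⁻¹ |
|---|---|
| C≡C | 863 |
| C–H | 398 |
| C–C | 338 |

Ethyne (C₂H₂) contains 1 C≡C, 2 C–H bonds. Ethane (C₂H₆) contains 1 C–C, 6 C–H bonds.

Let D be the H–H bond energy.
Σ(broken) = 1×863 + 2×398 + 2×D = 1659 + 2D
Σ(formed) = 1×338 + 6×398 = 2726
ΔH = Σ(broken) − Σ(formed) = (1659 + 2D) − (2726) = −1067 + 2D
Setting this equal to −183 kJ gives 2D = 884, so D = 442 kJ/mol.

D(H–H) ≈ 442 kJ/mol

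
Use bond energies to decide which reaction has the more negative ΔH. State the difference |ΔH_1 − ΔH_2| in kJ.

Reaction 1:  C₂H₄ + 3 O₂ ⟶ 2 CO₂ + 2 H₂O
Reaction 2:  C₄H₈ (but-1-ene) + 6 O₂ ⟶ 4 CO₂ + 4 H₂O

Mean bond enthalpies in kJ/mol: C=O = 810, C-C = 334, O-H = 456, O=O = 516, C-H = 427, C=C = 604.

Reaction 1:
  Bonds broken (reactants):
    C-H: 4 × 427 = 1708
    C=C: 1 × 604 = 604
    O=O: 3 × 516 = 1548
    Σ(broken) = 3860 kJ
  Bonds formed (products):
    C=O: 4 × 810 = 3240
    O-H: 4 × 456 = 1824
    Σ(formed) = 5064 kJ
  ΔH_1 = 3860 − 5064 = −1204 kJ
Reaction 2:
  Bonds broken (reactants):
    C-C: 2 × 334 = 668
    C-H: 8 × 427 = 3416
    C=C: 1 × 604 = 604
    O=O: 6 × 516 = 3096
    Σ(broken) = 7784 kJ
  Bonds formed (products):
    C=O: 8 × 810 = 6480
    O-H: 8 × 456 = 3648
    Σ(formed) = 10128 kJ
  ΔH_2 = 7784 − 10128 = −2344 kJ
ΔH_1 − ΔH_2 = +1140 kJ, so reaction 2 has the more negative ΔH; |ΔH_1 − ΔH_2| = 1140 kJ.

Reaction 2, by 1140 kJ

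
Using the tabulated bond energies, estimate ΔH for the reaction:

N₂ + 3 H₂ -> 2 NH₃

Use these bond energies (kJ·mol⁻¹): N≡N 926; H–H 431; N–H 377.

ΔH ≈ −43 kJ

Bonds broken (reactants):
  H–H: 3 × 431 = 1293
  N≡N: 1 × 926 = 926
  Σ(broken) = 2219 kJ
Bonds formed (products):
  N–H: 6 × 377 = 2262
  Σ(formed) = 2262 kJ
ΔH = Σ(broken) − Σ(formed) = 2219 − 2262 = −43 kJ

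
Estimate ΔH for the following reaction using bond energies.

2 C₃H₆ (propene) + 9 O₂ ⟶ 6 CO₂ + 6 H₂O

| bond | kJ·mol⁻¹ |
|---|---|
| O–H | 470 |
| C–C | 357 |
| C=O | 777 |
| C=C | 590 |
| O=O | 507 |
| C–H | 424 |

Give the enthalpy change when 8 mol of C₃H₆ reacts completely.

Bonds broken (reactants):
  C–C: 2 × 357 = 714
  C–H: 12 × 424 = 5088
  C=C: 2 × 590 = 1180
  O=O: 9 × 507 = 4563
  Σ(broken) = 11545 kJ
Bonds formed (products):
  C=O: 12 × 777 = 9324
  O–H: 12 × 470 = 5640
  Σ(formed) = 14964 kJ
ΔH = Σ(broken) − Σ(formed) = 11545 − 14964 = −3419 kJ
For 4× the reaction as written: 4 × (−3419) = −13676 kJ

ΔH = −13676 kJ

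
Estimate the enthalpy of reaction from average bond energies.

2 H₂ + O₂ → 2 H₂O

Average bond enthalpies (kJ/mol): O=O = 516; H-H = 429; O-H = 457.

Bonds broken (reactants):
  H-H: 2 × 429 = 858
  O=O: 1 × 516 = 516
  Σ(broken) = 1374 kJ
Bonds formed (products):
  O-H: 4 × 457 = 1828
  Σ(formed) = 1828 kJ
ΔH = Σ(broken) − Σ(formed) = 1374 − 1828 = −454 kJ

ΔH ≈ −454 kJ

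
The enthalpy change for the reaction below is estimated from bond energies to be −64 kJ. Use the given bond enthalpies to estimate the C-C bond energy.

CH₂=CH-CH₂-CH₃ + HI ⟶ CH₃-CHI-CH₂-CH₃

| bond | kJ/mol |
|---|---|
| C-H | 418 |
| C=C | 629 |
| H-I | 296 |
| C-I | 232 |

D(C-C) ≈ 339 kJ/mol

Let D be the C-C bond energy.
Σ(broken) = 2×D + 8×418 + 1×629 + 1×296 = 4269 + 2D
Σ(formed) = 3×D + 9×418 + 1×232 = 3994 + 3D
ΔH = Σ(broken) − Σ(formed) = (4269 + 2D) − (3994 + 3D) = +275 − D
Setting this equal to −64 kJ gives D = 339 kJ/mol.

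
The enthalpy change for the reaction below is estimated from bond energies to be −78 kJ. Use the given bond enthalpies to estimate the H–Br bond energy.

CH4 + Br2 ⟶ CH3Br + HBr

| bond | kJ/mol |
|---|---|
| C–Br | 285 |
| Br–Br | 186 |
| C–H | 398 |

Let D be the H–Br bond energy.
Σ(broken) = 1×186 + 4×398 = 1778
Σ(formed) = 1×285 + 3×398 + 1×D = 1479 + D
ΔH = Σ(broken) − Σ(formed) = (1778) − (1479 + D) = +299 − D
Setting this equal to −78 kJ gives D = 377 kJ/mol.

D(H–Br) ≈ 377 kJ/mol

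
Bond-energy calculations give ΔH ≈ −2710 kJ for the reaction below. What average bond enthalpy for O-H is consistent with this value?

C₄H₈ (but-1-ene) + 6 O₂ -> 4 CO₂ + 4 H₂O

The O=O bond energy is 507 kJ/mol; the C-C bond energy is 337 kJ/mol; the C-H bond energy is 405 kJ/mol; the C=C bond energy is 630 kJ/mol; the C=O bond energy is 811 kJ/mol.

Let D be the O-H bond energy.
Σ(broken) = 2×337 + 8×405 + 1×630 + 6×507 = 7586
Σ(formed) = 8×811 + 8×D = 6488 + 8D
ΔH = Σ(broken) − Σ(formed) = (7586) − (6488 + 8D) = +1098 − 8D
Setting this equal to −2710 kJ gives 8D = 3808, so D = 476 kJ/mol.

D(O-H) ≈ 476 kJ/mol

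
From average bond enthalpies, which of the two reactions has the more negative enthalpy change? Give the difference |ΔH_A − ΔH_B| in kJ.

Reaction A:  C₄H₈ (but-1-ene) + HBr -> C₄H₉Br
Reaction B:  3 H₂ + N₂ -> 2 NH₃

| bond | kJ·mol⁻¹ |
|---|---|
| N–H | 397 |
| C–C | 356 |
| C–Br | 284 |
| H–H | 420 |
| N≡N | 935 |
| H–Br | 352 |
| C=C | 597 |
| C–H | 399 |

Reaction B, by 97 kJ

Reaction A:
  Bonds broken (reactants):
    C–C: 2 × 356 = 712
    C–H: 8 × 399 = 3192
    C=C: 1 × 597 = 597
    H–Br: 1 × 352 = 352
    Σ(broken) = 4853 kJ
  Bonds formed (products):
    C–Br: 1 × 284 = 284
    C–C: 3 × 356 = 1068
    C–H: 9 × 399 = 3591
    Σ(formed) = 4943 kJ
  ΔH_A = 4853 − 4943 = −90 kJ
Reaction B:
  Bonds broken (reactants):
    H–H: 3 × 420 = 1260
    N≡N: 1 × 935 = 935
    Σ(broken) = 2195 kJ
  Bonds formed (products):
    N–H: 6 × 397 = 2382
    Σ(formed) = 2382 kJ
  ΔH_B = 2195 − 2382 = −187 kJ
ΔH_A − ΔH_B = +97 kJ, so reaction B has the more negative ΔH; |ΔH_A − ΔH_B| = 97 kJ.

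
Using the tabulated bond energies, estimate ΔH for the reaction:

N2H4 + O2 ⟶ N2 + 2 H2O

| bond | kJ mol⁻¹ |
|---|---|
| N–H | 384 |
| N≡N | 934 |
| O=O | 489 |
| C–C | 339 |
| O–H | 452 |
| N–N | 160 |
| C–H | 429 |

Bonds broken (reactants):
  N–H: 4 × 384 = 1536
  N–N: 1 × 160 = 160
  O=O: 1 × 489 = 489
  Σ(broken) = 2185 kJ
Bonds formed (products):
  N≡N: 1 × 934 = 934
  O–H: 4 × 452 = 1808
  Σ(formed) = 2742 kJ
ΔH = Σ(broken) − Σ(formed) = 2185 − 2742 = −557 kJ

ΔH ≈ −557 kJ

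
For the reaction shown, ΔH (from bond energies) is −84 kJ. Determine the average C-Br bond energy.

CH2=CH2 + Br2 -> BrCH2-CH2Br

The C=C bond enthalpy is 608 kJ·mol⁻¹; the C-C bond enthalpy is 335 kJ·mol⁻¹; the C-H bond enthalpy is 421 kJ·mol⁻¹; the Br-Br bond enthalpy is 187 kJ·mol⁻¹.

D(C-Br) ≈ 272 kJ/mol

Let D be the C-Br bond energy.
Σ(broken) = 1×187 + 4×421 + 1×608 = 2479
Σ(formed) = 2×D + 1×335 + 4×421 = 2019 + 2D
ΔH = Σ(broken) − Σ(formed) = (2479) − (2019 + 2D) = +460 − 2D
Setting this equal to −84 kJ gives 2D = 544, so D = 272 kJ/mol.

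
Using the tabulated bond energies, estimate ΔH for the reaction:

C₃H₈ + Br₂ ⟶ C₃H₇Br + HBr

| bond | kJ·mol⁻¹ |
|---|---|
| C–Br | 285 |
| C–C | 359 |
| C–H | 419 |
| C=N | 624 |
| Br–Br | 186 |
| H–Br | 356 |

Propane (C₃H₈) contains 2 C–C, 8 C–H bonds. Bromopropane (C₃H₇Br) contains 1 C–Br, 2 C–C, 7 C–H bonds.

ΔH ≈ −36 kJ

Bonds broken (reactants):
  Br–Br: 1 × 186 = 186
  C–C: 2 × 359 = 718
  C–H: 8 × 419 = 3352
  Σ(broken) = 4256 kJ
Bonds formed (products):
  C–Br: 1 × 285 = 285
  C–C: 2 × 359 = 718
  C–H: 7 × 419 = 2933
  H–Br: 1 × 356 = 356
  Σ(formed) = 4292 kJ
ΔH = Σ(broken) − Σ(formed) = 4256 − 4292 = −36 kJ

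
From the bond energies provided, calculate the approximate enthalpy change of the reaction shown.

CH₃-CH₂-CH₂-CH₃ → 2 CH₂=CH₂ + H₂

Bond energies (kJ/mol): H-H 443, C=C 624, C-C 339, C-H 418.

ΔH ≈ +162 kJ

Bonds broken (reactants):
  C-C: 3 × 339 = 1017
  C-H: 10 × 418 = 4180
  Σ(broken) = 5197 kJ
Bonds formed (products):
  C-H: 8 × 418 = 3344
  C=C: 2 × 624 = 1248
  H-H: 1 × 443 = 443
  Σ(formed) = 5035 kJ
ΔH = Σ(broken) − Σ(formed) = 5197 − 5035 = +162 kJ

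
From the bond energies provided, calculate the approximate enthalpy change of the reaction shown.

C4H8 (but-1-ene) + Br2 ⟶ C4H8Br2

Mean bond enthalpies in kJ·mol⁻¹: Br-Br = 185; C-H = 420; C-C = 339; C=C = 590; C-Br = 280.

ΔH ≈ −124 kJ

Bonds broken (reactants):
  Br-Br: 1 × 185 = 185
  C-C: 2 × 339 = 678
  C-H: 8 × 420 = 3360
  C=C: 1 × 590 = 590
  Σ(broken) = 4813 kJ
Bonds formed (products):
  C-Br: 2 × 280 = 560
  C-C: 3 × 339 = 1017
  C-H: 8 × 420 = 3360
  Σ(formed) = 4937 kJ
ΔH = Σ(broken) − Σ(formed) = 4813 − 4937 = −124 kJ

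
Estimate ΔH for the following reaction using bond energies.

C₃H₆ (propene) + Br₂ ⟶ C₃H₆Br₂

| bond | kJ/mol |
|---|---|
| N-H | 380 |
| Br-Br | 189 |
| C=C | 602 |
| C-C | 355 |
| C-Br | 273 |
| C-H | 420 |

Bonds broken (reactants):
  Br-Br: 1 × 189 = 189
  C-C: 1 × 355 = 355
  C-H: 6 × 420 = 2520
  C=C: 1 × 602 = 602
  Σ(broken) = 3666 kJ
Bonds formed (products):
  C-Br: 2 × 273 = 546
  C-C: 2 × 355 = 710
  C-H: 6 × 420 = 2520
  Σ(formed) = 3776 kJ
ΔH = Σ(broken) − Σ(formed) = 3666 − 3776 = −110 kJ

ΔH ≈ −110 kJ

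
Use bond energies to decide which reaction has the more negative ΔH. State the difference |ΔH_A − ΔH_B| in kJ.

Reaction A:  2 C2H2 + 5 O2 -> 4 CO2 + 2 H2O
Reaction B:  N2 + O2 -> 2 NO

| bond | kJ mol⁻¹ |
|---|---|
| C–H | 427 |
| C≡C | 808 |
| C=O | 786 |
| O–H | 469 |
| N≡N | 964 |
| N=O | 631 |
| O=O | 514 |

Reaction A, by 2486 kJ

Reaction A:
  Bonds broken (reactants):
    C≡C: 2 × 808 = 1616
    C–H: 4 × 427 = 1708
    O=O: 5 × 514 = 2570
    Σ(broken) = 5894 kJ
  Bonds formed (products):
    C=O: 8 × 786 = 6288
    O–H: 4 × 469 = 1876
    Σ(formed) = 8164 kJ
  ΔH_A = 5894 − 8164 = −2270 kJ
Reaction B:
  Bonds broken (reactants):
    N≡N: 1 × 964 = 964
    O=O: 1 × 514 = 514
    Σ(broken) = 1478 kJ
  Bonds formed (products):
    N=O: 2 × 631 = 1262
    Σ(formed) = 1262 kJ
  ΔH_B = 1478 − 1262 = +216 kJ
ΔH_A − ΔH_B = −2486 kJ, so reaction A has the more negative ΔH; |ΔH_A − ΔH_B| = 2486 kJ.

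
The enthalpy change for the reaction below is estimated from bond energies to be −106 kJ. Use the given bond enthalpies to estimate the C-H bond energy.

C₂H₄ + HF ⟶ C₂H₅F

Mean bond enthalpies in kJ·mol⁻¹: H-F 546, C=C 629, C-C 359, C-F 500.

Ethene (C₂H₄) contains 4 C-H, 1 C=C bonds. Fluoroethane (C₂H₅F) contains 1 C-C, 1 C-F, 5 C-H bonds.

D(C-H) ≈ 422 kJ/mol

Let D be the C-H bond energy.
Σ(broken) = 4×D + 1×629 + 1×546 = 1175 + 4D
Σ(formed) = 1×359 + 1×500 + 5×D = 859 + 5D
ΔH = Σ(broken) − Σ(formed) = (1175 + 4D) − (859 + 5D) = +316 − D
Setting this equal to −106 kJ gives D = 422 kJ/mol.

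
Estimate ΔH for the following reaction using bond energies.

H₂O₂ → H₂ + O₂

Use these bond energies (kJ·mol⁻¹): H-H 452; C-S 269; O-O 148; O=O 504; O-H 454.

Bonds broken (reactants):
  O-H: 2 × 454 = 908
  O-O: 1 × 148 = 148
  Σ(broken) = 1056 kJ
Bonds formed (products):
  H-H: 1 × 452 = 452
  O=O: 1 × 504 = 504
  Σ(formed) = 956 kJ
ΔH = Σ(broken) − Σ(formed) = 1056 − 956 = +100 kJ

ΔH ≈ +100 kJ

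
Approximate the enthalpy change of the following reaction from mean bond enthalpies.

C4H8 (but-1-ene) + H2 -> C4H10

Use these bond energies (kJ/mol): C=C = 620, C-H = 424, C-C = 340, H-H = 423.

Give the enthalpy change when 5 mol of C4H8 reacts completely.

ΔH = −725 kJ

Bonds broken (reactants):
  C-C: 2 × 340 = 680
  C-H: 8 × 424 = 3392
  C=C: 1 × 620 = 620
  H-H: 1 × 423 = 423
  Σ(broken) = 5115 kJ
Bonds formed (products):
  C-C: 3 × 340 = 1020
  C-H: 10 × 424 = 4240
  Σ(formed) = 5260 kJ
ΔH = Σ(broken) − Σ(formed) = 5115 − 5260 = −145 kJ
For 5× the reaction as written: 5 × (−145) = −725 kJ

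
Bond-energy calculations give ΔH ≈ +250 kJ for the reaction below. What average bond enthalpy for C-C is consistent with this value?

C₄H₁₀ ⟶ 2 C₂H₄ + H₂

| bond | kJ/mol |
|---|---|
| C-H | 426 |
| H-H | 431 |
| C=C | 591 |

D(C-C) ≈ 337 kJ/mol

Let D be the C-C bond energy.
Σ(broken) = 3×D + 10×426 = 4260 + 3D
Σ(formed) = 8×426 + 2×591 + 1×431 = 5021
ΔH = Σ(broken) − Σ(formed) = (4260 + 3D) − (5021) = −761 + 3D
Setting this equal to +250 kJ gives 3D = 1011, so D = 337 kJ/mol.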